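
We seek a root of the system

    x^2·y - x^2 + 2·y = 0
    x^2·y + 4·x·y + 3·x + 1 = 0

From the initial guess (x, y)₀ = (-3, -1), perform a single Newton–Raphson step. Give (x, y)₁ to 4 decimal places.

(-1.7363, -0.5604)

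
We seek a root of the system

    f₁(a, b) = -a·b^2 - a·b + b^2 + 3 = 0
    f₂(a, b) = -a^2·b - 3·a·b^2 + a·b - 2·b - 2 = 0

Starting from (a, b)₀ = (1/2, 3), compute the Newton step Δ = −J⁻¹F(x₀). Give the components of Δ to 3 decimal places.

At (1/2, 3): F = (6.000, -20.750).
Jacobian J = [[-b^2 - b, -2·a·b - a + 2·b], [-2·a·b - 3·b^2 + b, -a^2 - 6·a·b + a - 2]].
At the point, J = [[-12.000, 2.500], [-27.000, -10.750]] (det J = 196.500).
Solving J·Δ = −F gives Δ = (0.064, -2.092).

(0.064, -2.092)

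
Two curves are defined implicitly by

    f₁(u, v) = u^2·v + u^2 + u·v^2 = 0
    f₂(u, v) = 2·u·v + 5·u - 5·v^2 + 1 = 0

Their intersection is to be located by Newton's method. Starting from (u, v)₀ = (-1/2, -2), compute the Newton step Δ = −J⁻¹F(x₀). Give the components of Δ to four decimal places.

(-0.0121, 1.0270)

At (-1/2, -2): F = (-2.2500, -19.5000).
Jacobian J = [[2·u·v + 2·u + v^2, u^2 + 2·u·v], [2·v + 5, 2·u - 10·v]].
At the point, J = [[5.0000, 2.2500], [1.0000, 19.0000]] (det J = 92.7500).
Solving J·Δ = −F gives Δ = (-0.0121, 1.0270).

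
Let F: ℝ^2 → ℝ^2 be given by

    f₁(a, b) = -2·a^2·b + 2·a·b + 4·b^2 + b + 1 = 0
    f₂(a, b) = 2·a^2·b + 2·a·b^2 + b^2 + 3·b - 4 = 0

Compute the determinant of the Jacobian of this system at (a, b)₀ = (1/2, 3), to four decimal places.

J = [[-4·a·b + 2·b, -2·a^2 + 2·a + 8·b + 1], [4·a·b + 2·b^2, 2·a^2 + 4·a·b + 2·b + 3]].
At the point, J = [[0.0000, 25.5000], [24.0000, 15.5000]].
det J = -612.0000.

-612.0000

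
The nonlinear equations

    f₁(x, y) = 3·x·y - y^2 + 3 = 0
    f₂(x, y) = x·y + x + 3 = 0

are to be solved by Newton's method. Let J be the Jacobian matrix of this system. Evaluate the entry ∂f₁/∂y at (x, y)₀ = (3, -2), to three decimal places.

∂f₁/∂y = 3·x - 2·y.
At (3, -2) this is 13.000.

13.000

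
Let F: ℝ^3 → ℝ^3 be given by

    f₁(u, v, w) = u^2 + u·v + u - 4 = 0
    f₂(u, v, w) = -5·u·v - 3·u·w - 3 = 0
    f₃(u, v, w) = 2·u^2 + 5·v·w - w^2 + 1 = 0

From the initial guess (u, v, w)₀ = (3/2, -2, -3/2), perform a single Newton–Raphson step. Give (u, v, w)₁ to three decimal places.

(1.415, 0.281, -1.410)

At (3/2, -2, -3/2): F = (-3.250, 18.750, 18.250).
Jacobian J = [[2·u + v + 1, u, 0], [-5·v - 3·w, -5·u, -3·u], [4·u, 5·w, 5·v - 2·w]].
At the point, J = [[2.000, 1.500, 0.000], [14.500, -7.500, -4.500], [6.000, -7.500, -7.000]] (det J = 149.250).
Solving J·Δ = −F gives Δ = (-0.085, 2.281, 0.090).
Then the next iterate is (u, v, w)₁ = (1.415, 0.281, -1.410).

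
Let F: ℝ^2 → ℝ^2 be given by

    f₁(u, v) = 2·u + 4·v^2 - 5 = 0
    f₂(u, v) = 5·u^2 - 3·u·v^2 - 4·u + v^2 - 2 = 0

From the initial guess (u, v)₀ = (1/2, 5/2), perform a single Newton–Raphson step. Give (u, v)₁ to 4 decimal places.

(0.3143, 1.4686)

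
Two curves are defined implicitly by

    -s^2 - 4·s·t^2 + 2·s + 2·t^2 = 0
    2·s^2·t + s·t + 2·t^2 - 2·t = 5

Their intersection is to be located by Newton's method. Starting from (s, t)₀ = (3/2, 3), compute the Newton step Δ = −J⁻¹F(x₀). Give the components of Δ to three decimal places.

(0.409, -2.099)

At (3/2, 3): F = (-35.250, 25.000).
Jacobian J = [[-2·s - 4·t^2 + 2, -8·s·t + 4·t], [4·s·t + t, 2·s^2 + s + 4·t - 2]].
At the point, J = [[-37.000, -24.000], [21.000, 16.000]] (det J = -88.000).
Solving J·Δ = −F gives Δ = (0.409, -2.099).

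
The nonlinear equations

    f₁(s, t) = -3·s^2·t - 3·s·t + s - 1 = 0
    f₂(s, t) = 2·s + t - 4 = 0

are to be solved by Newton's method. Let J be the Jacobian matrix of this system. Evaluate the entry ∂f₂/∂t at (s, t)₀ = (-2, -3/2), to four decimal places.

1.0000

∂f₂/∂t = 1.
At (-2, -3/2) this is 1.0000.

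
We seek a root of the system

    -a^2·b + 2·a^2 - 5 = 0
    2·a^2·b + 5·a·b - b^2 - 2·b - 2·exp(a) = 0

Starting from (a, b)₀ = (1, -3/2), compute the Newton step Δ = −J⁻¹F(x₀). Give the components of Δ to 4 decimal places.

(0.7335, 3.6346)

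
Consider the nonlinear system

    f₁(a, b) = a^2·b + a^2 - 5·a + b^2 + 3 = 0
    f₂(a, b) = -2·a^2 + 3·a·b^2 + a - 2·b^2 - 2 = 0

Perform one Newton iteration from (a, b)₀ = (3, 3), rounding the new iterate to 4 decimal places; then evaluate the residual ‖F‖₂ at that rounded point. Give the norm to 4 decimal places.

At (3, 3): F = (33.0000, 46.0000).
Jacobian J = [[2·a·b + 2·a - 5, a^2 + 2·b], [-4·a + 3·b^2 + 1, 6·a·b - 4·b]].
At the point, J = [[19.0000, 15.0000], [16.0000, 42.0000]] (det J = 558.0000).
Solving J·Δ = −F gives Δ = (-1.2473, -0.6201).
Then the next iterate is (a, b)₁ = (1.7527, 2.3799).
Re-evaluating at (1.7527, 2.3799): F = (10.283332, 12.062416), so ‖F‖₂ = 15.8508.

15.8508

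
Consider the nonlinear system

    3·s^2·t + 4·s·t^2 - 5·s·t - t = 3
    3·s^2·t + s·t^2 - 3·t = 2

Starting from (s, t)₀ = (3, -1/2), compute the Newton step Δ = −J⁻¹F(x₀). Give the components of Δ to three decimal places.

At (3, -1/2): F = (-5.500, -13.250).
Jacobian J = [[6·s·t + 4·t^2 - 5·t, 3·s^2 + 8·s·t - 5·s - 1], [6·s·t + t^2, 3·s^2 + 2·s·t - 3]].
At the point, J = [[-5.500, -1.000], [-8.750, 21.000]] (det J = -124.250).
Solving J·Δ = −F gives Δ = (-1.036, 0.199).

(-1.036, 0.199)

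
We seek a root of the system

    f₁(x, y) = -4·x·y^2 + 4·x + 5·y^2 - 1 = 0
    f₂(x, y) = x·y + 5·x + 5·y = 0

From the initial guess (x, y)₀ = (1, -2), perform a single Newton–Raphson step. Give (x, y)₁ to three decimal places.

At (1, -2): F = (7.000, -7.000).
Jacobian J = [[-4·y^2 + 4, -8·x·y + 10·y], [y + 5, x + 5]].
At the point, J = [[-12.000, -4.000], [3.000, 6.000]] (det J = -60.000).
Solving J·Δ = −F gives Δ = (0.233, 1.050).
Then the next iterate is (x, y)₁ = (1.233, -0.950).

(1.233, -0.950)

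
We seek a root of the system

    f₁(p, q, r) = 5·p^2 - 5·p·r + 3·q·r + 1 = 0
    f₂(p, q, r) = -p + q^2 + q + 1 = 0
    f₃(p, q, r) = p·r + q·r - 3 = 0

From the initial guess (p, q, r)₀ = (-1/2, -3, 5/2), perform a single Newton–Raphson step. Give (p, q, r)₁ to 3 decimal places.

At (-1/2, -3, 5/2): F = (-14.000, 7.500, -11.750).
Jacobian J = [[10·p - 5·r, 3·r, -5·p + 3·q], [-1, 2·q + 1, 0], [r, r, p + q]].
At the point, J = [[-17.500, 7.500, -6.500], [-1.000, -5.000, 0.000], [2.500, 2.500, -3.500]] (det J = -397.500).
Solving J·Δ = −F gives Δ = (0.533, 1.393, -1.981).
Then the next iterate is (p, q, r)₁ = (0.033, -1.607, 0.519).

(0.033, -1.607, 0.519)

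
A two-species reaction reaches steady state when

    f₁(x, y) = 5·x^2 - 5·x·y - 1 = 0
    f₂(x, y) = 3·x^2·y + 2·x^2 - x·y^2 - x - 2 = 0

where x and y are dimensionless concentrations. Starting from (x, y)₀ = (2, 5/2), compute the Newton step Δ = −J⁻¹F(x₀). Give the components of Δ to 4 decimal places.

(-0.6295, -1.0721)

At (2, 5/2): F = (-6.0000, 21.5000).
Jacobian J = [[10·x - 5·y, -5·x], [6·x·y + 4·x - y^2 - 1, 3·x^2 - 2·x·y]].
At the point, J = [[7.5000, -10.0000], [30.7500, 2.0000]] (det J = 322.5000).
Solving J·Δ = −F gives Δ = (-0.6295, -1.0721).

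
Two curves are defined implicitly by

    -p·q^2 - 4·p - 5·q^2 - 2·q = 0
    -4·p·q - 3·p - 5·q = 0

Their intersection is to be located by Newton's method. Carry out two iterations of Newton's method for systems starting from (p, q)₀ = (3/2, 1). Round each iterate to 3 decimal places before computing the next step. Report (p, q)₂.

(-0.440, 0.449)

At (3/2, 1): F = (-14.500, -15.500).
Jacobian J = [[-q^2 - 4, -2·p·q - 10·q - 2], [-4·q - 3, -4·p - 5]].
At the point, J = [[-5.000, -15.000], [-7.000, -11.000]] (det J = -50.000).
Solving J·Δ = −F gives Δ = (-1.460, -0.480).
Then the next iterate is (p, q)₁ = (0.040, 0.520).
Round to (0.040, 0.520) and repeat: F = (-2.56282, -2.80320), J = [[-4.27040, -7.24160], [-5.080, -5.160]].
Δ = (-0.480, -0.071), so (p, q)₂ = (-0.440, 0.449).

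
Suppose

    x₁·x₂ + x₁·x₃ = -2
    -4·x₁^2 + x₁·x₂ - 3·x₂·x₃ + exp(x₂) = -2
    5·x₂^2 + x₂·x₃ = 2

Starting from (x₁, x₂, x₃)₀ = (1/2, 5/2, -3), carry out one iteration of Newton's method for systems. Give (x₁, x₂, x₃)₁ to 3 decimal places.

(3.932, 1.393, -1.961)

At (1/2, 5/2, -3): F = (1.750, 36.93249, 21.750).
Jacobian J = [[x₂ + x₃, x₁, x₁], [-8·x₁ + x₂, x₁ - 3·x₃ + exp(x₂), -3·x₂], [0, 10·x₂ + x₃, x₂]].
At the point, J = [[-0.500, 0.500, 0.500], [-1.500, 21.68249, -7.500], [0.000, 22.000, 2.500]] (det J = -124.22812).
Solving J·Δ = −F gives Δ = (3.432, -1.107, 1.039).
Then the next iterate is (x₁, x₂, x₃)₁ = (3.932, 1.393, -1.961).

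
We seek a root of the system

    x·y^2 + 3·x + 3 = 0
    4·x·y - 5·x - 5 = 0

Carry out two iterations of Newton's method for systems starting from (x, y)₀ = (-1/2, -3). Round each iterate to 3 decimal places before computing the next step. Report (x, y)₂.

At (-1/2, -3): F = (-3.000, 3.500).
Jacobian J = [[y^2 + 3, 2·x·y], [4·y - 5, 4·x]].
At the point, J = [[12.000, 3.000], [-17.000, -2.000]] (det J = 27.000).
Solving J·Δ = −F gives Δ = (0.167, 0.333).
Then the next iterate is (x, y)₁ = (-0.333, -2.667).
Round to (-0.333, -2.667) and repeat: F = (-0.36759, 0.21744), J = [[10.11289, 1.77622], [-15.668, -1.332]].
Δ = (-0.007, 0.248), so (x, y)₂ = (-0.340, -2.419).

(-0.340, -2.419)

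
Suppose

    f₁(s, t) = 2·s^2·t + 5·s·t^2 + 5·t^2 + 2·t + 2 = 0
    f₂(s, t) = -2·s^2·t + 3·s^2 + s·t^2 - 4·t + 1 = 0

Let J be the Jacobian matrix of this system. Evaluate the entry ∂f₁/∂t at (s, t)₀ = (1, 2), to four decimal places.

∂f₁/∂t = 2·s^2 + 10·s·t + 10·t + 2.
At (1, 2) this is 44.0000.

44.0000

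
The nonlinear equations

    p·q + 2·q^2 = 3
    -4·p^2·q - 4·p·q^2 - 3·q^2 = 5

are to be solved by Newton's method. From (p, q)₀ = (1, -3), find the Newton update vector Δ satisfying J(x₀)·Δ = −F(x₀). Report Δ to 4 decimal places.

At (1, -3): F = (12.0000, -56.0000).
Jacobian J = [[q, p + 4·q], [-8·p·q - 4·q^2, -4·p^2 - 8·p·q - 6·q]].
At the point, J = [[-3.0000, -11.0000], [-12.0000, 38.0000]] (det J = -246.0000).
Solving J·Δ = −F gives Δ = (-0.6504, 1.2683).

(-0.6504, 1.2683)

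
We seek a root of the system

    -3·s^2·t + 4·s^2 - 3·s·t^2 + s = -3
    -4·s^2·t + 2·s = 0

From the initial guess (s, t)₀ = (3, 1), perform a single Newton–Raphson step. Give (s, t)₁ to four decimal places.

At (3, 1): F = (6.0000, -30.0000).
Jacobian J = [[-6·s·t + 8·s - 3·t^2 + 1, -3·s^2 - 6·s·t], [-8·s·t + 2, -4·s^2]].
At the point, J = [[4.0000, -45.0000], [-22.0000, -36.0000]] (det J = -1134.0000).
Solving J·Δ = −F gives Δ = (-1.3810, 0.0106).
Then the next iterate is (s, t)₁ = (1.6190, 1.0106).

(1.6190, 1.0106)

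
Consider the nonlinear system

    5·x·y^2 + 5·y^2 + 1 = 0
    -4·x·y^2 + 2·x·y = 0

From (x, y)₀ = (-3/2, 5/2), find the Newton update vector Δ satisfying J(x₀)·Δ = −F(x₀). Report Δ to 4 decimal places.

At (-3/2, 5/2): F = (-14.6250, 30.0000).
Jacobian J = [[5·y^2, 10·x·y + 10·y], [-4·y^2 + 2·y, -8·x·y + 2·x]].
At the point, J = [[31.2500, -12.5000], [-20.0000, 27.0000]] (det J = 593.7500).
Solving J·Δ = −F gives Δ = (0.0335, -1.0863).

(0.0335, -1.0863)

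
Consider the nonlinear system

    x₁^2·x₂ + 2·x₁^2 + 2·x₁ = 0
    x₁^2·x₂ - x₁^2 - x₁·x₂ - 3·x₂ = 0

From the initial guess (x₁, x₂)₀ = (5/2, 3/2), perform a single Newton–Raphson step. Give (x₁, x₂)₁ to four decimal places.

At (5/2, 3/2): F = (26.8750, -5.1250).
Jacobian J = [[2·x₁·x₂ + 4·x₁ + 2, x₁^2], [2·x₁·x₂ - 2·x₁ - x₂, x₁^2 - x₁ - 3]].
At the point, J = [[19.5000, 6.2500], [1.0000, 0.7500]] (det J = 8.3750).
Solving J·Δ = −F gives Δ = (-6.2313, 15.1418).
Then the next iterate is (x₁, x₂)₁ = (-3.7313, 16.6418).

(-3.7313, 16.6418)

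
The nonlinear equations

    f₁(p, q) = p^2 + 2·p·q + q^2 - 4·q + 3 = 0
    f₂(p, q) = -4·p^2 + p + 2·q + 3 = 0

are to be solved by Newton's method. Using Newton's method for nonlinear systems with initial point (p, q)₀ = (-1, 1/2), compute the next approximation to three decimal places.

(-0.942, 0.738)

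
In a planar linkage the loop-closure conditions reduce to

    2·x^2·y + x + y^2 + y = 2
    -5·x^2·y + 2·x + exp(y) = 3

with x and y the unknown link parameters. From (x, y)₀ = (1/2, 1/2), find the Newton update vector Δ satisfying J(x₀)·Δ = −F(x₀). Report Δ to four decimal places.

(-1.0947, 1.0758)

At (1/2, 1/2): F = (-0.5000, -0.976279).
Jacobian J = [[4·x·y + 1, 2·x^2 + 2·y + 1], [-10·x·y + 2, -5·x^2 + exp(y)]].
At the point, J = [[2.0000, 2.5000], [-0.5000, 0.398721]] (det J = 2.047443).
Solving J·Δ = −F gives Δ = (-1.0947, 1.0758).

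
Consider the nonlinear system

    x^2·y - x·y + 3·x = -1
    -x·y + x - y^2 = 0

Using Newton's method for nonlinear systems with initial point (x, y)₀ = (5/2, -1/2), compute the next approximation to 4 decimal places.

(-0.7368, -1.4035)

At (5/2, -1/2): F = (6.6250, 3.5000).
Jacobian J = [[2·x·y - y + 3, x^2 - x], [-y + 1, -x - 2·y]].
At the point, J = [[1.0000, 3.7500], [1.5000, -1.5000]] (det J = -7.1250).
Solving J·Δ = −F gives Δ = (-3.2368, -0.9035).
Then the next iterate is (x, y)₁ = (-0.7368, -1.4035).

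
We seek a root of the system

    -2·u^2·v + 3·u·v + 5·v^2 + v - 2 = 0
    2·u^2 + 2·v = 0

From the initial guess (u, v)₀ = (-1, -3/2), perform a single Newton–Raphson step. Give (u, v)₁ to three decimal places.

At (-1, -3/2): F = (15.250, -1.000).
Jacobian J = [[-4·u·v + 3·v, -2·u^2 + 3·u + 10·v + 1], [4·u, 2]].
At the point, J = [[-10.500, -19.000], [-4.000, 2.000]] (det J = -97.000).
Solving J·Δ = −F gives Δ = (0.119, 0.737).
Then the next iterate is (u, v)₁ = (-0.881, -0.763).

(-0.881, -0.763)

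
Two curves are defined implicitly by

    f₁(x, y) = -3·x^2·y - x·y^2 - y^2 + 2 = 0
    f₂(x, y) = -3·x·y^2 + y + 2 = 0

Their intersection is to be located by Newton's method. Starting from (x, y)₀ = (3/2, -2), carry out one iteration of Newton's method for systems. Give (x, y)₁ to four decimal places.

(0.9656, -1.3902)

At (3/2, -2): F = (5.5000, -18.0000).
Jacobian J = [[-6·x·y - y^2, -3·x^2 - 2·x·y - 2·y], [-3·y^2, -6·x·y + 1]].
At the point, J = [[14.0000, 3.2500], [-12.0000, 19.0000]] (det J = 305.0000).
Solving J·Δ = −F gives Δ = (-0.5344, 0.6098).
Then the next iterate is (x, y)₁ = (0.9656, -1.3902).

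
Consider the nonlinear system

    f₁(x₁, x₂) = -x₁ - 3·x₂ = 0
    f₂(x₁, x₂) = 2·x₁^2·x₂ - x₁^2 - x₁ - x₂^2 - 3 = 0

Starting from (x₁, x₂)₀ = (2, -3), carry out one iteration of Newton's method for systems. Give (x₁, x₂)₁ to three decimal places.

At (2, -3): F = (7.000, -42.000).
Jacobian J = [[-1, -3], [4·x₁·x₂ - 2·x₁ - 1, 2·x₁^2 - 2·x₂]].
At the point, J = [[-1.000, -3.000], [-29.000, 14.000]] (det J = -101.000).
Solving J·Δ = −F gives Δ = (-0.277, 2.426).
Then the next iterate is (x₁, x₂)₁ = (1.723, -0.574).

(1.723, -0.574)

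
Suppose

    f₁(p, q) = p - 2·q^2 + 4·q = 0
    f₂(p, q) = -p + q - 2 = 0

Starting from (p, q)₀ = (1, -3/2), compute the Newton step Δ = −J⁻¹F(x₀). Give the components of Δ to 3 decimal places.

At (1, -3/2): F = (-9.500, -4.500).
Jacobian J = [[1, -4·q + 4], [-1, 1]].
At the point, J = [[1.000, 10.000], [-1.000, 1.000]] (det J = 11.000).
Solving J·Δ = −F gives Δ = (-3.227, 1.273).

(-3.227, 1.273)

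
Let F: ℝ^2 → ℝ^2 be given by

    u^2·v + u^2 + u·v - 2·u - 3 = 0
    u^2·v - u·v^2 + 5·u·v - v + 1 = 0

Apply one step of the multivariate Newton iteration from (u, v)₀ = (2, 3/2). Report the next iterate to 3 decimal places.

(-52.000, 86.000)

At (2, 3/2): F = (6.000, 16.000).
Jacobian J = [[2·u·v + 2·u + v - 2, u^2 + u], [2·u·v - v^2 + 5·v, u^2 - 2·u·v + 5·u - 1]].
At the point, J = [[9.500, 6.000], [11.250, 7.000]] (det J = -1.000).
Solving J·Δ = −F gives Δ = (-54.000, 84.500).
Then the next iterate is (u, v)₁ = (-52.000, 86.000).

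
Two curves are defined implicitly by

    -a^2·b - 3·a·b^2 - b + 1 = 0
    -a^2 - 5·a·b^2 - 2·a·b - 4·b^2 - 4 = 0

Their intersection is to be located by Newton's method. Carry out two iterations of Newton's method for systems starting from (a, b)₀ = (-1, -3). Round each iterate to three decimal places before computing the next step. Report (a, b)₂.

(3.395, -2.332)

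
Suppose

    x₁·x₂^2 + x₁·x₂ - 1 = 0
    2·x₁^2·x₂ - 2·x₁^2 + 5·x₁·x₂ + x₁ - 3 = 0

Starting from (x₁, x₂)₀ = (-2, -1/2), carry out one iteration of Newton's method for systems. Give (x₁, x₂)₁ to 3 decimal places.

(-4.000, -17.000)

At (-2, -1/2): F = (-0.500, -12.000).
Jacobian J = [[x₂^2 + x₂, 2·x₁·x₂ + x₁], [4·x₁·x₂ - 4·x₁ + 5·x₂ + 1, 2·x₁^2 + 5·x₁]].
At the point, J = [[-0.250, 0.000], [10.500, -2.000]] (det J = 0.500).
Solving J·Δ = −F gives Δ = (-2.000, -16.500).
Then the next iterate is (x₁, x₂)₁ = (-4.000, -17.000).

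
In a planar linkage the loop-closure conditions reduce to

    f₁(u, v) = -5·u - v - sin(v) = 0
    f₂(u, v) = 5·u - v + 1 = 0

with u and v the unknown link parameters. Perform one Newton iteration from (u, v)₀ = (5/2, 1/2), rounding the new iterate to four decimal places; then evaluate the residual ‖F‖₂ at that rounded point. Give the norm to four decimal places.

0.0058

At (5/2, 1/2): F = (-13.479426, 13.0000).
Jacobian J = [[-5, -cos(v) - 1], [5, -1]].
At the point, J = [[-5.0000, -1.877583], [5.0000, -1.0000]] (det J = 14.387913).
Solving J·Δ = −F gives Δ = (-2.6333, -0.1666).
Then the next iterate is (u, v)₁ = (-0.1333, 0.3334).
Re-evaluating at (-0.1333, 0.3334): F = (0.005842, 0.0001), so ‖F‖₂ = 0.0058.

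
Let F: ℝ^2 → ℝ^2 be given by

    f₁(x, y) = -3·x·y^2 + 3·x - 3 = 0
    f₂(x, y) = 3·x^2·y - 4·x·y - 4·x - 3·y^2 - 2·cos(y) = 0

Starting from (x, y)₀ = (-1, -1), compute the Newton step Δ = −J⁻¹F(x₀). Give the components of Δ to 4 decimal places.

(2.1232, -0.5000)

At (-1, -1): F = (-3.0000, -7.080605).
Jacobian J = [[-3·y^2 + 3, -6·x·y], [6·x·y - 4·y - 4, 3·x^2 - 4·x - 6·y + 2·sin(y)]].
At the point, J = [[0.0000, -6.0000], [6.0000, 11.317058]] (det J = 36.0000).
Solving J·Δ = −F gives Δ = (2.1232, -0.5000).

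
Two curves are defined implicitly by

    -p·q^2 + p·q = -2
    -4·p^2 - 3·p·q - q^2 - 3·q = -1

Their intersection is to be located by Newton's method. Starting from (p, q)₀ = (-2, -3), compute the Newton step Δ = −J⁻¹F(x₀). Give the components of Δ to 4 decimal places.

At (-2, -3): F = (26.0000, -33.0000).
Jacobian J = [[-q^2 + q, -2·p·q + p], [-8·p - 3·q, -3·p - 2·q - 3]].
At the point, J = [[-12.0000, -14.0000], [25.0000, 9.0000]] (det J = 242.0000).
Solving J·Δ = −F gives Δ = (0.9421, 1.0496).

(0.9421, 1.0496)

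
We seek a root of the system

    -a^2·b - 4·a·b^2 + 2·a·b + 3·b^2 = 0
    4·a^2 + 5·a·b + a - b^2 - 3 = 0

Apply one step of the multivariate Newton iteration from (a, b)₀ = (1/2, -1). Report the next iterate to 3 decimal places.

At (1/2, -1): F = (0.250, -5.000).
Jacobian J = [[-2·a·b - 4·b^2 + 2·b, -a^2 - 8·a·b + 2·a + 6·b], [8·a + 5·b + 1, 5·a - 2·b]].
At the point, J = [[-5.000, -1.250], [0.000, 4.500]] (det J = -22.500).
Solving J·Δ = −F gives Δ = (-0.228, 1.111).
Then the next iterate is (a, b)₁ = (0.272, 0.111).

(0.272, 0.111)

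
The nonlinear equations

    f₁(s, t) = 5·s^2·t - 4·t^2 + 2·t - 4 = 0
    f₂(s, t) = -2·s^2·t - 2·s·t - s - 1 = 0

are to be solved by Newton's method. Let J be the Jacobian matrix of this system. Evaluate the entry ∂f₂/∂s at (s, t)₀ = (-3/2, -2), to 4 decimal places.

-9.0000

∂f₂/∂s = -4·s·t - 2·t - 1.
At (-3/2, -2) this is -9.0000.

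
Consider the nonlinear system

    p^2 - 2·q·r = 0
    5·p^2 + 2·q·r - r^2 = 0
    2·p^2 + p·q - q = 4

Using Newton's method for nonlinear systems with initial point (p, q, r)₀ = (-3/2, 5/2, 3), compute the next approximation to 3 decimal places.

(-1.368, 0.015, 3.353)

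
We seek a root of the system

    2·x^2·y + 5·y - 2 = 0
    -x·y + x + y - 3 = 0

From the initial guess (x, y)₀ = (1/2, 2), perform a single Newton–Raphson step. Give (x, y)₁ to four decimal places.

(-1.2000, 1.6000)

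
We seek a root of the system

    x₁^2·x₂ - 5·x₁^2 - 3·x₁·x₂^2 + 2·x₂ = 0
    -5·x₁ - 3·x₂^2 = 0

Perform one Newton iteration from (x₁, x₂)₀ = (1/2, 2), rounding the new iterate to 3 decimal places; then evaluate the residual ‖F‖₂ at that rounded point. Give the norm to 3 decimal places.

At (1/2, 2): F = (-2.750, -14.500).
Jacobian J = [[2·x₁·x₂ - 10·x₁ - 3·x₂^2, x₁^2 - 6·x₁·x₂ + 2], [-5, -6·x₂]].
At the point, J = [[-15.000, -3.750], [-5.000, -12.000]] (det J = 161.250).
Solving J·Δ = −F gives Δ = (0.133, -1.264).
Then the next iterate is (x₁, x₂)₁ = (0.633, 0.736).
Re-evaluating at (0.633, 0.736): F = (-1.26522, -4.79009), so ‖F‖₂ = 4.954.

4.954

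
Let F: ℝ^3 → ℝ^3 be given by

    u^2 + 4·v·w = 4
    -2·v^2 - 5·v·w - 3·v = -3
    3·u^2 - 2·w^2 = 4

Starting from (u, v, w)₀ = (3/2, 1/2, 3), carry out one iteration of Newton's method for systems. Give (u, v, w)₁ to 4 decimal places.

At (3/2, 1/2, 3): F = (4.2500, -6.5000, -15.2500).
Jacobian J = [[2·u, 4·w, 4·v], [0, -4·v - 5·w - 3, -5·v], [6·u, 0, -4·w]].
At the point, J = [[3.0000, 12.0000, 2.0000], [0.0000, -20.0000, -2.5000], [9.0000, 0.0000, -12.0000]] (det J = 810.0000).
Solving J·Δ = −F gives Δ = (0.0846, -0.1741, -1.2074).
Then the next iterate is (u, v, w)₁ = (1.5846, 0.3259, 1.7926).

(1.5846, 0.3259, 1.7926)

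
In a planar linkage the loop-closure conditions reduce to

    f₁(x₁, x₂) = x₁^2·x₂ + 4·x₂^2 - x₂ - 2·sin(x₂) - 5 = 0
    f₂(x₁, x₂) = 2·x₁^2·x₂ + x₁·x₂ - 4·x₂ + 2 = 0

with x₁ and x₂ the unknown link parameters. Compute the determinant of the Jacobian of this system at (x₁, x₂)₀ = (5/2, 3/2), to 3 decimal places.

J = [[2·x₁·x₂, x₁^2 + 8·x₂ - 2·cos(x₂) - 1], [4·x₁·x₂ + x₂, 2·x₁^2 + x₁ - 4]].
At the point, J = [[7.500, 17.10853], [16.500, 11.000]].
det J = -199.791.

-199.791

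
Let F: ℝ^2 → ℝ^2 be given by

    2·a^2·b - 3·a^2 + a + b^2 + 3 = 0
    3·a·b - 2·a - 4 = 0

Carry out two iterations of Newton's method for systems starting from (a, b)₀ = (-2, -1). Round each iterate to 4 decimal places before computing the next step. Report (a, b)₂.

(-0.8290, -0.8350)

At (-2, -1): F = (-18.0000, 6.0000).
Jacobian J = [[4·a·b - 6·a + 1, 2·a^2 + 2·b], [3·b - 2, 3·a]].
At the point, J = [[21.0000, 6.0000], [-5.0000, -6.0000]] (det J = -96.0000).
Solving J·Δ = −F gives Δ = (0.7500, 0.3750).
Then the next iterate is (a, b)₁ = (-1.2500, -0.6250).
Round to (-1.2500, -0.6250) and repeat: F = (-4.5000, 0.843750), J = [[11.6250, 1.8750], [-3.8750, -3.7500]].
Δ = (0.4210, -0.2100), so (a, b)₂ = (-0.8290, -0.8350).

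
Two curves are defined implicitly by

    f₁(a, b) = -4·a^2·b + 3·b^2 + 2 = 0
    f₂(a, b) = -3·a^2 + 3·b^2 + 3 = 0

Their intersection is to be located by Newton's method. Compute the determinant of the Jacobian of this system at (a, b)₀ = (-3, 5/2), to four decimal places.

1278.0000

J = [[-8·a·b, -4·a^2 + 6·b], [-6·a, 6·b]].
At the point, J = [[60.0000, -21.0000], [18.0000, 15.0000]].
det J = 1278.0000.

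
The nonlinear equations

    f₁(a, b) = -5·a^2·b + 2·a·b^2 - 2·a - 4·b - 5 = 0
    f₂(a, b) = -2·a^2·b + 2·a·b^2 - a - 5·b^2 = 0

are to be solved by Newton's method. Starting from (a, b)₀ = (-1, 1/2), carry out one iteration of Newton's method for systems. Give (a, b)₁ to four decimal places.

(2.5167, 0.8917)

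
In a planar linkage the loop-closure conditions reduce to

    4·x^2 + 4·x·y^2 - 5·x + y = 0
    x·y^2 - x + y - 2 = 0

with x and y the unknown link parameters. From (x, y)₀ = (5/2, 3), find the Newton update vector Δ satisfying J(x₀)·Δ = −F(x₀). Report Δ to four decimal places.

At (5/2, 3): F = (105.5000, 21.0000).
Jacobian J = [[8·x + 4·y^2 - 5, 8·x·y + 1], [y^2 - 1, 2·x·y + 1]].
At the point, J = [[51.0000, 61.0000], [8.0000, 16.0000]] (det J = 328.0000).
Solving J·Δ = −F gives Δ = (-1.2409, -0.6921).

(-1.2409, -0.6921)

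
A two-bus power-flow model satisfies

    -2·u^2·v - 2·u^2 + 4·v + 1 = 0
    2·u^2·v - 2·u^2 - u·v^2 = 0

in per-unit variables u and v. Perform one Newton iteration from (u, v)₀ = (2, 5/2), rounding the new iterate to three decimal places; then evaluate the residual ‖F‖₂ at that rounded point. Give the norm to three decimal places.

At (2, 5/2): F = (-17.000, -0.500).
Jacobian J = [[-4·u·v - 4·u, -2·u^2 + 4], [4·u·v - 4·u - v^2, 2·u^2 - 2·u·v]].
At the point, J = [[-28.000, -4.000], [5.750, -2.000]] (det J = 79.000).
Solving J·Δ = −F gives Δ = (-0.405, -1.415).
Then the next iterate is (u, v)₁ = (1.595, 1.085).
Re-evaluating at (1.595, 1.085): F = (-5.26858, -1.44519), so ‖F‖₂ = 5.463.

5.463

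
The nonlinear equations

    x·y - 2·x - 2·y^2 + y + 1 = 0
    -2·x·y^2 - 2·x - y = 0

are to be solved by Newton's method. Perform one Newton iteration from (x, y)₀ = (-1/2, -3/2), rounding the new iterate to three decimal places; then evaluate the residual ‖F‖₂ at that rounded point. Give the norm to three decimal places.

1.599

At (-1/2, -3/2): F = (-3.250, 4.750).
Jacobian J = [[y - 2, x - 4·y + 1], [-2·y^2 - 2, -4·x·y - 1]].
At the point, J = [[-3.500, 6.500], [-6.500, -4.000]] (det J = 56.250).
Solving J·Δ = −F gives Δ = (0.318, 0.671).
Then the next iterate is (x, y)₁ = (-0.182, -0.829).
Re-evaluating at (-0.182, -0.829): F = (-0.68860, 1.44316), so ‖F‖₂ = 1.599.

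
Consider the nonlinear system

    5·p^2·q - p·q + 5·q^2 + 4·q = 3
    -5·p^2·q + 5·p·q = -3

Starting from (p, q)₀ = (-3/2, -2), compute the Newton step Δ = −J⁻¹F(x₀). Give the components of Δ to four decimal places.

At (-3/2, -2): F = (-16.5000, 40.5000).
Jacobian J = [[10·p·q - q, 5·p^2 - p + 10·q + 4], [-10·p·q + 5·q, -5·p^2 + 5·p]].
At the point, J = [[32.0000, -3.2500], [-40.0000, -18.7500]] (det J = -730.0000).
Solving J·Δ = −F gives Δ = (0.6041, 0.8712).

(0.6041, 0.8712)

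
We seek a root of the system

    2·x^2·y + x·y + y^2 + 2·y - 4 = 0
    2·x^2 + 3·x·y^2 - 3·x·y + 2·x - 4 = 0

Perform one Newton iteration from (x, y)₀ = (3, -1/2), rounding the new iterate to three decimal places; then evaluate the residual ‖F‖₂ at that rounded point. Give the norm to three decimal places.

At (3, -1/2): F = (-15.250, 26.750).
Jacobian J = [[4·x·y + y, 2·x^2 + x + 2·y + 2], [4·x + 3·y^2 - 3·y + 2, 6·x·y - 3·x]].
At the point, J = [[-6.500, 22.000], [16.250, -18.000]] (det J = -240.500).
Solving J·Δ = −F gives Δ = (-1.306, 0.307).
Then the next iterate is (x, y)₁ = (1.694, -0.193).
Re-evaluating at (1.694, -0.193): F = (-5.78337, 6.29740), so ‖F‖₂ = 8.550.

8.550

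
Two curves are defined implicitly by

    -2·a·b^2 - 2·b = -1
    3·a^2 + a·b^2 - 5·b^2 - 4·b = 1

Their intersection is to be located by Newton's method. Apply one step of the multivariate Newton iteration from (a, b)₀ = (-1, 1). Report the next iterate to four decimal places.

(-1.0000, 0.5000)

At (-1, 1): F = (1.0000, -8.0000).
Jacobian J = [[-2·b^2, -4·a·b - 2], [6·a + b^2, 2·a·b - 10·b - 4]].
At the point, J = [[-2.0000, 2.0000], [-5.0000, -16.0000]] (det J = 42.0000).
Solving J·Δ = −F gives Δ = (0.0000, -0.5000).
Then the next iterate is (a, b)₁ = (-1.0000, 0.5000).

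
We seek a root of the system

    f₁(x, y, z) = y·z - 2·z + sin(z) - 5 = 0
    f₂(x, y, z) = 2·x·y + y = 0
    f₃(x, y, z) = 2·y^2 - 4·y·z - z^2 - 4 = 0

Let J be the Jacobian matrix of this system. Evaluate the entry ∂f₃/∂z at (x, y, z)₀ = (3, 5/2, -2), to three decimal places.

∂f₃/∂z = -4·y - 2·z.
At (3, 5/2, -2) this is -6.000.

-6.000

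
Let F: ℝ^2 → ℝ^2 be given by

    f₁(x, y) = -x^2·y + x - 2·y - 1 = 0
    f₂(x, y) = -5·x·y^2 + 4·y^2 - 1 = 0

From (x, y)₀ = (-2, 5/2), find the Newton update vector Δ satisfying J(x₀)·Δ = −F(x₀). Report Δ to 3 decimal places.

(1.272, -0.668)

At (-2, 5/2): F = (-18.000, 86.500).
Jacobian J = [[-2·x·y + 1, -x^2 - 2], [-5·y^2, -10·x·y + 8·y]].
At the point, J = [[11.000, -6.000], [-31.250, 70.000]] (det J = 582.500).
Solving J·Δ = −F gives Δ = (1.272, -0.668).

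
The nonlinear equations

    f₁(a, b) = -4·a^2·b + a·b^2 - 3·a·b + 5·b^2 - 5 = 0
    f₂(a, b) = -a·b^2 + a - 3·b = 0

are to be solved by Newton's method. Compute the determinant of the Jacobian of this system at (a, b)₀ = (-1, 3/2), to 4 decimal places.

13.7500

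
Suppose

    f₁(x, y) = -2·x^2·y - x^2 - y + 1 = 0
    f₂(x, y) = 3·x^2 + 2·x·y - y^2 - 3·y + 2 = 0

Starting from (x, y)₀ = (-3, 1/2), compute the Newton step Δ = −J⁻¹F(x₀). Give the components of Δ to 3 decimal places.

At (-3, 1/2): F = (-17.500, 24.250).
Jacobian J = [[-4·x·y - 2·x, -2·x^2 - 1], [6·x + 2·y, 2·x - 2·y - 3]].
At the point, J = [[12.000, -19.000], [-17.000, -10.000]] (det J = -443.000).
Solving J·Δ = −F gives Δ = (1.435, -0.015).

(1.435, -0.015)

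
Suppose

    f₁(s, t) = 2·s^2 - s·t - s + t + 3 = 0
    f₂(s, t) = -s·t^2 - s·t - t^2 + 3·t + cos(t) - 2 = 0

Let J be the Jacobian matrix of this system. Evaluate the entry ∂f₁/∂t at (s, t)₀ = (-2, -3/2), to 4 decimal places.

∂f₁/∂t = -s + 1.
At (-2, -3/2) this is 3.0000.

3.0000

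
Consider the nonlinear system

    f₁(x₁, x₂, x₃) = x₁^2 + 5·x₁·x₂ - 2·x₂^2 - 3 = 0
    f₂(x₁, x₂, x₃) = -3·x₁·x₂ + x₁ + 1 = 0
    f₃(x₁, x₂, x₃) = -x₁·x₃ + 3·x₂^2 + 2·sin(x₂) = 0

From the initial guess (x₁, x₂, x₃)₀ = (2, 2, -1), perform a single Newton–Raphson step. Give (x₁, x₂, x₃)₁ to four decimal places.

At (2, 2, -1): F = (13.0000, -9.0000, 15.818595).
Jacobian J = [[2·x₁ + 5·x₂, 5·x₁ - 4·x₂, 0], [-3·x₂ + 1, -3·x₁, 0], [-x₃, 6·x₂ + 2·cos(x₂), -x₁]].
At the point, J = [[14.0000, 2.0000, 0.0000], [-5.0000, -6.0000, 0.0000], [1.0000, 11.167706, -2.0000]] (det J = 148.0000).
Solving J·Δ = −F gives Δ = (-0.8108, -0.8243, 2.9010).
Then the next iterate is (x₁, x₂, x₃)₁ = (1.1892, 1.1757, 1.9010).

(1.1892, 1.1757, 1.9010)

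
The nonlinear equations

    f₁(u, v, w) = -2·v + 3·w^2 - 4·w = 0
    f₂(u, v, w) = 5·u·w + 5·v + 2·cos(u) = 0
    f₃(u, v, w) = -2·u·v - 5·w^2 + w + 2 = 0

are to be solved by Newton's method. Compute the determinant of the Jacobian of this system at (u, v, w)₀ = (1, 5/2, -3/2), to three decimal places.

-807.611

J = [[0, -2, 6·w - 4], [5·w - 2·sin(u), 5, 5·u], [-2·v, -2·u, -10·w + 1]].
At the point, J = [[0.000, -2.000, -13.000], [-9.18294, 5.000, 5.000], [-5.000, -2.000, 16.000]].
det J = -807.611.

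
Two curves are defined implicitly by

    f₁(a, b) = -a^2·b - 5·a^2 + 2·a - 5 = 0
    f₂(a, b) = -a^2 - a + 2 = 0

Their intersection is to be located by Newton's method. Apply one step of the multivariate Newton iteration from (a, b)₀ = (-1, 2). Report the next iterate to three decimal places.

At (-1, 2): F = (-14.000, 2.000).
Jacobian J = [[-2·a·b - 10·a + 2, -a^2], [-2·a - 1, 0]].
At the point, J = [[16.000, -1.000], [1.000, 0.000]] (det J = 1.000).
Solving J·Δ = −F gives Δ = (-2.000, -46.000).
Then the next iterate is (a, b)₁ = (-3.000, -44.000).

(-3.000, -44.000)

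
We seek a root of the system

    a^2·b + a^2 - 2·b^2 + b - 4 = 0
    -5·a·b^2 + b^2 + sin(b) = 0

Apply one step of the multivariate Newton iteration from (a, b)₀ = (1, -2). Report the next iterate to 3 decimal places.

At (1, -2): F = (-15.000, -16.90930).
Jacobian J = [[2·a·b + 2·a, a^2 - 4·b + 1], [-5·b^2, -10·a·b + 2·b + cos(b)]].
At the point, J = [[-2.000, 10.000], [-20.000, 15.58385]] (det J = 168.83229).
Solving J·Δ = −F gives Δ = (0.383, 1.577).
Then the next iterate is (a, b)₁ = (1.383, -0.423).

(1.383, -0.423)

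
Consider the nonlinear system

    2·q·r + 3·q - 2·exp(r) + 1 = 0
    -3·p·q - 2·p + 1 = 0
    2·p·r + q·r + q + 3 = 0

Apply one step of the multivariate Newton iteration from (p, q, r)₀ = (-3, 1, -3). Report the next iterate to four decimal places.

At (-3, 1, -3): F = (-2.099574, 16.0000, 19.0000).
Jacobian J = [[0, 2·r + 3, 2·q - 2·exp(r)], [-3·q - 2, -3·p, 0], [2·r, r + 1, 2·p + q]].
At the point, J = [[0.0000, -3.0000, 1.900426], [-5.0000, 9.0000, 0.0000], [-6.0000, -2.0000, -5.0000]] (det J = 196.627255).
Solving J·Δ = −F gives Δ = (2.7021, -0.2766, 0.6681).
Then the next iterate is (p, q, r)₁ = (-0.2979, 0.7234, -2.3319).

(-0.2979, 0.7234, -2.3319)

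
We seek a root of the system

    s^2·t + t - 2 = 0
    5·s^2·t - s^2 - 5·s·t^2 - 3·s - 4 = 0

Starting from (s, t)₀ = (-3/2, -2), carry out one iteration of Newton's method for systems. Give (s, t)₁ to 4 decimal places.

(-0.5297, -1.1759)

At (-3/2, -2): F = (-8.5000, 5.7500).
Jacobian J = [[2·s·t, s^2 + 1], [10·s·t - 2·s - 5·t^2 - 3, 5·s^2 - 10·s·t]].
At the point, J = [[6.0000, 3.2500], [10.0000, -18.7500]] (det J = -145.0000).
Solving J·Δ = −F gives Δ = (0.9703, 0.8241).
Then the next iterate is (s, t)₁ = (-0.5297, -1.1759).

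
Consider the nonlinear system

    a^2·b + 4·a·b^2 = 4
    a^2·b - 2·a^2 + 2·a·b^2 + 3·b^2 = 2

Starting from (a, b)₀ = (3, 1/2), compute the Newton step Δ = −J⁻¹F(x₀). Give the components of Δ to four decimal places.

At (3, 1/2): F = (3.5000, -13.2500).
Jacobian J = [[2·a·b + 4·b^2, a^2 + 8·a·b], [2·a·b - 4·a + 2·b^2, a^2 + 4·a·b + 6·b]].
At the point, J = [[4.0000, 21.0000], [-8.5000, 18.0000]] (det J = 250.5000).
Solving J·Δ = −F gives Δ = (-1.3623, 0.0928).

(-1.3623, 0.0928)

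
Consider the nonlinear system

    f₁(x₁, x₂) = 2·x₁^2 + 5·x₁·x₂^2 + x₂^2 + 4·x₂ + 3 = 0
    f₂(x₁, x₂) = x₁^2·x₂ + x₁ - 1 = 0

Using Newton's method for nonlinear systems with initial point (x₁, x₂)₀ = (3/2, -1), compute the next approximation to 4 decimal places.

At (3/2, -1): F = (12.0000, -1.7500).
Jacobian J = [[4·x₁ + 5·x₂^2, 10·x₁·x₂ + 2·x₂ + 4], [2·x₁·x₂ + 1, x₁^2]].
At the point, J = [[11.0000, -13.0000], [-2.0000, 2.2500]] (det J = -1.2500).
Solving J·Δ = −F gives Δ = (3.4000, 3.8000).
Then the next iterate is (x₁, x₂)₁ = (4.9000, 2.8000).

(4.9000, 2.8000)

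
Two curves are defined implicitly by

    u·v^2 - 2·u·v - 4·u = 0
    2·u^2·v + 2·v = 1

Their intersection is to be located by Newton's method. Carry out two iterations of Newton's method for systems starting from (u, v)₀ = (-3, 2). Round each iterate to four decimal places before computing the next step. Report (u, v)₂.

At (-3, 2): F = (12.0000, 39.0000).
Jacobian J = [[v^2 - 2·v - 4, 2·u·v - 2·u], [4·u·v, 2·u^2 + 2]].
At the point, J = [[-4.0000, -6.0000], [-24.0000, 20.0000]] (det J = -224.0000).
Solving J·Δ = −F gives Δ = (2.1161, 0.5893).
Then the next iterate is (u, v)₁ = (-0.8839, 2.5893).
Round to (-0.8839, 2.5893) and repeat: F = (2.186880, 8.224533), J = [[-2.474126, -2.809565], [-9.154729, 3.562558]].
Δ = (0.8947, -0.0095), so (u, v)₂ = (0.0108, 2.5798).

(0.0108, 2.5798)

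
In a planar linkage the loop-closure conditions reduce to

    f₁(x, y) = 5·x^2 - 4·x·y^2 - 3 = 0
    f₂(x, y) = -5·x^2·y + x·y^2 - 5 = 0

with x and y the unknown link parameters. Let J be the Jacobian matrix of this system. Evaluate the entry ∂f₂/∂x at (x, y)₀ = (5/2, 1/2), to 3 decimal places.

-12.250

∂f₂/∂x = -10·x·y + y^2.
At (5/2, 1/2) this is -12.250.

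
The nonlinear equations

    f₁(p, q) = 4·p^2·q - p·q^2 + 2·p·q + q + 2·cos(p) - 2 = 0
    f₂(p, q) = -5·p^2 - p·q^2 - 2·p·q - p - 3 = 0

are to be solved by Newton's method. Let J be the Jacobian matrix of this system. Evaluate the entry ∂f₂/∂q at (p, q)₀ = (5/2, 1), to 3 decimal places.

-10.000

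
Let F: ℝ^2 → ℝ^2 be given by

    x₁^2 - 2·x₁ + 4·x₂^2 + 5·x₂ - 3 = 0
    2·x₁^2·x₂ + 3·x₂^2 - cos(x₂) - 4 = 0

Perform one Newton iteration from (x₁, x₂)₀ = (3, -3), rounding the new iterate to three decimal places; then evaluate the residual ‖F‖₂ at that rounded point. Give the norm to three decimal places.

At (3, -3): F = (21.000, -30.01001).
Jacobian J = [[2·x₁ - 2, 8·x₂ + 5], [4·x₁·x₂, 2·x₁^2 + 6·x₂ + sin(x₂)]].
At the point, J = [[4.000, -19.000], [-36.000, -0.14112]] (det J = -684.56448).
Solving J·Δ = −F gives Δ = (-0.837, 0.929).
Then the next iterate is (x₁, x₂)₁ = (2.163, -2.071).
Re-evaluating at (2.163, -2.071): F = (4.15373, -10.03191), so ‖F‖₂ = 10.858.

10.858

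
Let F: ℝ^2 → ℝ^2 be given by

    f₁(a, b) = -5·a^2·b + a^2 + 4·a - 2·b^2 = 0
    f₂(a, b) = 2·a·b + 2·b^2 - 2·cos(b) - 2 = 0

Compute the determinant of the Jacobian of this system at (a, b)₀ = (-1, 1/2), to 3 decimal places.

13.712

J = [[-10·a·b + 2·a + 4, -5·a^2 - 4·b], [2·b, 2·a + 4·b + 2·sin(b)]].
At the point, J = [[7.000, -7.000], [1.000, 0.95885]].
det J = 13.712.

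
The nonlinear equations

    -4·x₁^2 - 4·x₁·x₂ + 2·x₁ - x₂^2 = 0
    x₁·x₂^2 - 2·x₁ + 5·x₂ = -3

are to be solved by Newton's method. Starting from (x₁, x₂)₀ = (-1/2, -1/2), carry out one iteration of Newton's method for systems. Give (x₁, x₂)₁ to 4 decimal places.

At (-1/2, -1/2): F = (-3.2500, 1.3750).
Jacobian J = [[-8·x₁ - 4·x₂ + 2, -4·x₁ - 2·x₂], [x₂^2 - 2, 2·x₁·x₂ + 5]].
At the point, J = [[8.0000, 3.0000], [-1.7500, 5.5000]] (det J = 49.2500).
Solving J·Δ = −F gives Δ = (0.4467, -0.1079).
Then the next iterate is (x₁, x₂)₁ = (-0.0533, -0.6079).

(-0.0533, -0.6079)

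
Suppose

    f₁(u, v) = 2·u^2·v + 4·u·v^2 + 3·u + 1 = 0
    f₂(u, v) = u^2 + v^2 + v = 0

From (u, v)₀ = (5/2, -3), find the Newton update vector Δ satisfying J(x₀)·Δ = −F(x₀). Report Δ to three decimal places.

(-1.438, 1.012)

At (5/2, -3): F = (61.000, 12.250).
Jacobian J = [[4·u·v + 4·v^2 + 3, 2·u^2 + 8·u·v], [2·u, 2·v + 1]].
At the point, J = [[9.000, -47.500], [5.000, -5.000]] (det J = 192.500).
Solving J·Δ = −F gives Δ = (-1.438, 1.012).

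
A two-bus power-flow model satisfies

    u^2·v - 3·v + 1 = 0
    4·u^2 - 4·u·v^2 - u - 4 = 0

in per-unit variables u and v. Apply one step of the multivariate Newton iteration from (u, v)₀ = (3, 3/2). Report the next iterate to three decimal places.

(2.088, 1.201)

At (3, 3/2): F = (10.000, 2.000).
Jacobian J = [[2·u·v, u^2 - 3], [8·u - 4·v^2 - 1, -8·u·v]].
At the point, J = [[9.000, 6.000], [14.000, -36.000]] (det J = -408.000).
Solving J·Δ = −F gives Δ = (-0.912, -0.299).
Then the next iterate is (u, v)₁ = (2.088, 1.201).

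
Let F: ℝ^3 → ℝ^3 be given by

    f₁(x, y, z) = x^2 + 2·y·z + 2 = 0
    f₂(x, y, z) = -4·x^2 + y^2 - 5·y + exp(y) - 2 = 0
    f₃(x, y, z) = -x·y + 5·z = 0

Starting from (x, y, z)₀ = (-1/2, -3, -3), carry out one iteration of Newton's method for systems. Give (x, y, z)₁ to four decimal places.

(15.3271, 4.7038, -9.9667)

At (-1/2, -3, -3): F = (20.2500, 21.049787, -16.5000).
Jacobian J = [[2·x, 2·z, 2·y], [-8·x, 2·y + exp(y) - 5, 0], [-y, -x, 5]].
At the point, J = [[-1.0000, -6.0000, -6.0000], [4.0000, -10.950213, 0.0000], [3.0000, 0.5000, 5.0000]] (det J = -34.352768).
Solving J·Δ = −F gives Δ = (15.8271, 7.7038, -6.9667).
Then the next iterate is (x, y, z)₁ = (15.3271, 4.7038, -9.9667).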